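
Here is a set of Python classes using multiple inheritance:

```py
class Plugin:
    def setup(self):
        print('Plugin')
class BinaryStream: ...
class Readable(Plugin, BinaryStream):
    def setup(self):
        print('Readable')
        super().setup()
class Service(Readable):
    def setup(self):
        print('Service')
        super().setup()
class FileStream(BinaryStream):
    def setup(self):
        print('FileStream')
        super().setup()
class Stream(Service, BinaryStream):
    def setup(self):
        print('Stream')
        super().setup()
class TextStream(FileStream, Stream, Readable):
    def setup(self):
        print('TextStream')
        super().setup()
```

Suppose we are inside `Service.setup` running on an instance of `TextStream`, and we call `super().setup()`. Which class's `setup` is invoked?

L[TextStream] = TextStream + merge(L[FileStream], L[Stream], L[Readable], [FileStream Stream Readable])
  take FileStream:  [FileStream BinaryStream object] + [Stream Service Readable Plugin BinaryStream object] + [Readable Plugin BinaryStream object] + [FileStream Stream Readable]
  take Stream:  [BinaryStream object] + [Stream Service Readable Plugin BinaryStream object] + [Readable Plugin BinaryStream object] + [Stream Readable]
  take Service:  [BinaryStream object] + [Service Readable Plugin BinaryStream object] + [Readable Plugin BinaryStream object] + [Readable]
  take Readable:  [BinaryStream object] + [Readable Plugin BinaryStream object] + [Readable Plugin BinaryStream object] + [Readable]
  take Plugin:  [BinaryStream object] + [Plugin BinaryStream object] + [Plugin BinaryStream object]
  take BinaryStream:  [BinaryStream object] + [BinaryStream object] + [BinaryStream object]
  take object:  [object] + [object] + [object]
MRO: TextStream FileStream Stream Service Readable Plugin BinaryStream object
super() in Service.setup on a TextStream instance goes to the class after Service in TextStream's MRO: Readable.

Readable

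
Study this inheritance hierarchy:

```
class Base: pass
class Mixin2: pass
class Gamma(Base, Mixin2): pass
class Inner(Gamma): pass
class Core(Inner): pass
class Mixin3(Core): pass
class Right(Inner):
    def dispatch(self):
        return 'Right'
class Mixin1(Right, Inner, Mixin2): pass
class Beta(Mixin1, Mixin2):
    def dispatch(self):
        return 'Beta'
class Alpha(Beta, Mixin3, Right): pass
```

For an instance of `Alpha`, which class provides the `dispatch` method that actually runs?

Beta

L[Alpha] = Alpha + merge(L[Beta], L[Mixin3], L[Right], [Beta Mixin3 Right])
  take Beta:  [Beta Mixin1 Right Inner Gamma Base Mixin2 object] + [Mixin3 Core Inner Gamma Base Mixin2 object] + [Right Inner Gamma Base Mixin2 object] + [Beta Mixin3 Right]
  take Mixin1:  [Mixin1 Right Inner Gamma Base Mixin2 object] + [Mixin3 Core Inner Gamma Base Mixin2 object] + [Right Inner Gamma Base Mixin2 object] + [Mixin3 Right]
  take Mixin3:  [Right Inner Gamma Base Mixin2 object] + [Mixin3 Core Inner Gamma Base Mixin2 object] + [Right Inner Gamma Base Mixin2 object] + [Mixin3 Right]
  take Right:  [Right Inner Gamma Base Mixin2 object] + [Core Inner Gamma Base Mixin2 object] + [Right Inner Gamma Base Mixin2 object] + [Right]
  take Core:  [Inner Gamma Base Mixin2 object] + [Core Inner Gamma Base Mixin2 object] + [Inner Gamma Base Mixin2 object]
  take Inner:  [Inner Gamma Base Mixin2 object] + [Inner Gamma Base Mixin2 object] + [Inner Gamma Base Mixin2 object]
  take Gamma:  [Gamma Base Mixin2 object] + [Gamma Base Mixin2 object] + [Gamma Base Mixin2 object]
  take Base:  [Base Mixin2 object] + [Base Mixin2 object] + [Base Mixin2 object]
  take Mixin2:  [Mixin2 object] + [Mixin2 object] + [Mixin2 object]
  take object:  [object] + [object] + [object]
MRO: Alpha Beta Mixin1 Mixin3 Right Core Inner Gamma Base Mixin2 object
dispatch is defined in: Beta, Right. First along the MRO is Beta.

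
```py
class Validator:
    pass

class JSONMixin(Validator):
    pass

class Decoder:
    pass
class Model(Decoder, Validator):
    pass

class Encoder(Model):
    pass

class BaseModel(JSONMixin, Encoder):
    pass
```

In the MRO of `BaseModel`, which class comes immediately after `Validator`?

object

L[BaseModel] = BaseModel + merge(L[JSONMixin], L[Encoder], [JSONMixin Encoder])
  take JSONMixin:  [JSONMixin Validator object] + [Encoder Model Decoder Validator object] + [JSONMixin Encoder]
  take Encoder:  [Validator object] + [Encoder Model Decoder Validator object] + [Encoder]
  take Model:  [Validator object] + [Model Decoder Validator object]
  take Decoder:  [Validator object] + [Decoder Validator object]
  take Validator:  [Validator object] + [Validator object]
  take object:  [object] + [object]
MRO: BaseModel JSONMixin Encoder Model Decoder Validator object
Validator is at position 5; next is object.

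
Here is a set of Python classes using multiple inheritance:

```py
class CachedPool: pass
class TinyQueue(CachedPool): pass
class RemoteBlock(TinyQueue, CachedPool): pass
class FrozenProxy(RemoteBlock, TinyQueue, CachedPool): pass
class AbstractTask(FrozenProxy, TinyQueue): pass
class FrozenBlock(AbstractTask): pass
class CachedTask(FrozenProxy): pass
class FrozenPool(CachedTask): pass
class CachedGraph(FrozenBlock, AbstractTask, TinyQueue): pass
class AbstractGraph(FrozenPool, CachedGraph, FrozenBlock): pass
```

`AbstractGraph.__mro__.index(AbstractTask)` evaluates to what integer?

5

L[AbstractGraph] = AbstractGraph + merge(L[FrozenPool], L[CachedGraph], L[FrozenBlock], [FrozenPool CachedGraph FrozenBlock])
  take FrozenPool:  [FrozenPool CachedTask FrozenProxy RemoteBlock TinyQueue CachedPool object] + [CachedGraph FrozenBlock AbstractTask FrozenProxy RemoteBlock TinyQueue CachedPool object] + [FrozenBlock AbstractTask FrozenProxy RemoteBlock TinyQueue CachedPool object] + [FrozenPool CachedGraph FrozenBlock]
  take CachedTask:  [CachedTask FrozenProxy RemoteBlock TinyQueue CachedPool object] + [CachedGraph FrozenBlock AbstractTask FrozenProxy RemoteBlock TinyQueue CachedPool object] + [FrozenBlock AbstractTask FrozenProxy RemoteBlock TinyQueue CachedPool object] + [CachedGraph FrozenBlock]
  take CachedGraph:  [FrozenProxy RemoteBlock TinyQueue CachedPool object] + [CachedGraph FrozenBlock AbstractTask FrozenProxy RemoteBlock TinyQueue CachedPool object] + [FrozenBlock AbstractTask FrozenProxy RemoteBlock TinyQueue CachedPool object] + [CachedGraph FrozenBlock]
  take FrozenBlock:  [FrozenProxy RemoteBlock TinyQueue CachedPool object] + [FrozenBlock AbstractTask FrozenProxy RemoteBlock TinyQueue CachedPool object] + [FrozenBlock AbstractTask FrozenProxy RemoteBlock TinyQueue CachedPool object] + [FrozenBlock]
  take AbstractTask:  [FrozenProxy RemoteBlock TinyQueue CachedPool object] + [AbstractTask FrozenProxy RemoteBlock TinyQueue CachedPool object] + [AbstractTask FrozenProxy RemoteBlock TinyQueue CachedPool object]
  take FrozenProxy:  [FrozenProxy RemoteBlock TinyQueue CachedPool object] + [FrozenProxy RemoteBlock TinyQueue CachedPool object] + [FrozenProxy RemoteBlock TinyQueue CachedPool object]
  take RemoteBlock:  [RemoteBlock TinyQueue CachedPool object] + [RemoteBlock TinyQueue CachedPool object] + [RemoteBlock TinyQueue CachedPool object]
  take TinyQueue:  [TinyQueue CachedPool object] + [TinyQueue CachedPool object] + [TinyQueue CachedPool object]
  take CachedPool:  [CachedPool object] + [CachedPool object] + [CachedPool object]
  take object:  [object] + [object] + [object]
MRO: AbstractGraph FrozenPool CachedTask CachedGraph FrozenBlock AbstractTask FrozenProxy RemoteBlock TinyQueue CachedPool object
AbstractTask sits at index 5.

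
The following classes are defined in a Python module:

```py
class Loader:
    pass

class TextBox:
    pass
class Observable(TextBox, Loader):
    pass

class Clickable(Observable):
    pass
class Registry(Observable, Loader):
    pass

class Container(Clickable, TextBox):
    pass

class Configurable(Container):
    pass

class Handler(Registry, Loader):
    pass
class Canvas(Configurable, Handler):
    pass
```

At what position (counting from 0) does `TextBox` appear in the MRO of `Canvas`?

L[Canvas] = Canvas + merge(L[Configurable], L[Handler], [Configurable Handler])
  take Configurable:  [Configurable Container Clickable Observable TextBox Loader object] + [Handler Registry Observable TextBox Loader object] + [Configurable Handler]
  take Container:  [Container Clickable Observable TextBox Loader object] + [Handler Registry Observable TextBox Loader object] + [Handler]
  take Clickable:  [Clickable Observable TextBox Loader object] + [Handler Registry Observable TextBox Loader object] + [Handler]
  take Handler:  [Observable TextBox Loader object] + [Handler Registry Observable TextBox Loader object] + [Handler]
  take Registry:  [Observable TextBox Loader object] + [Registry Observable TextBox Loader object]
  take Observable:  [Observable TextBox Loader object] + [Observable TextBox Loader object]
  take TextBox:  [TextBox Loader object] + [TextBox Loader object]
  take Loader:  [Loader object] + [Loader object]
  take object:  [object] + [object]
MRO: Canvas Configurable Container Clickable Handler Registry Observable TextBox Loader object
TextBox sits at index 7.

7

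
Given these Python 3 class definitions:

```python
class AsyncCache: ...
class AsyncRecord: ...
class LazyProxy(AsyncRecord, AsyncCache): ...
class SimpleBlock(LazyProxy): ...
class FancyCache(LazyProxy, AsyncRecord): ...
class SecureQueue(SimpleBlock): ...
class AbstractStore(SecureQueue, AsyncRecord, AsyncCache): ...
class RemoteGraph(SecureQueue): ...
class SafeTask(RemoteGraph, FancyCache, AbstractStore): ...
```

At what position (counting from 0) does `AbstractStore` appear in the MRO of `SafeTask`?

3

L[SafeTask] = SafeTask + merge(L[RemoteGraph], L[FancyCache], L[AbstractStore], [RemoteGraph FancyCache AbstractStore])
  take RemoteGraph:  [RemoteGraph SecureQueue SimpleBlock LazyProxy AsyncRecord AsyncCache object] + [FancyCache LazyProxy AsyncRecord AsyncCache object] + [AbstractStore SecureQueue SimpleBlock LazyProxy AsyncRecord AsyncCache object] + [RemoteGraph FancyCache AbstractStore]
  take FancyCache:  [SecureQueue SimpleBlock LazyProxy AsyncRecord AsyncCache object] + [FancyCache LazyProxy AsyncRecord AsyncCache object] + [AbstractStore SecureQueue SimpleBlock LazyProxy AsyncRecord AsyncCache object] + [FancyCache AbstractStore]
  take AbstractStore:  [SecureQueue SimpleBlock LazyProxy AsyncRecord AsyncCache object] + [LazyProxy AsyncRecord AsyncCache object] + [AbstractStore SecureQueue SimpleBlock LazyProxy AsyncRecord AsyncCache object] + [AbstractStore]
  take SecureQueue:  [SecureQueue SimpleBlock LazyProxy AsyncRecord AsyncCache object] + [LazyProxy AsyncRecord AsyncCache object] + [SecureQueue SimpleBlock LazyProxy AsyncRecord AsyncCache object]
  take SimpleBlock:  [SimpleBlock LazyProxy AsyncRecord AsyncCache object] + [LazyProxy AsyncRecord AsyncCache object] + [SimpleBlock LazyProxy AsyncRecord AsyncCache object]
  take LazyProxy:  [LazyProxy AsyncRecord AsyncCache object] + [LazyProxy AsyncRecord AsyncCache object] + [LazyProxy AsyncRecord AsyncCache object]
  take AsyncRecord:  [AsyncRecord AsyncCache object] + [AsyncRecord AsyncCache object] + [AsyncRecord AsyncCache object]
  take AsyncCache:  [AsyncCache object] + [AsyncCache object] + [AsyncCache object]
  take object:  [object] + [object] + [object]
MRO: SafeTask RemoteGraph FancyCache AbstractStore SecureQueue SimpleBlock LazyProxy AsyncRecord AsyncCache object
AbstractStore sits at index 3.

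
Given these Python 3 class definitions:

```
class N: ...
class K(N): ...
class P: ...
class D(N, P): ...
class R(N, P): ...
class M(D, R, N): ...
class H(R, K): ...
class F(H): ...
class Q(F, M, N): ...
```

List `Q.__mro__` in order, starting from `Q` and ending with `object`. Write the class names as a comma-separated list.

Q, F, H, M, D, R, K, N, P, object

L[Q] = Q + merge(L[F], L[M], L[N], [F M N])
  take F:  [F H R K N P object] + [M D R N P object] + [N object] + [F M N]
  take H:  [H R K N P object] + [M D R N P object] + [N object] + [M N]
  take M:  [R K N P object] + [M D R N P object] + [N object] + [M N]
  take D:  [R K N P object] + [D R N P object] + [N object] + [N]
  take R:  [R K N P object] + [R N P object] + [N object] + [N]
  take K:  [K N P object] + [N P object] + [N object] + [N]
  take N:  [N P object] + [N P object] + [N object] + [N]
  take P:  [P object] + [P object] + [object]
  take object:  [object] + [object] + [object]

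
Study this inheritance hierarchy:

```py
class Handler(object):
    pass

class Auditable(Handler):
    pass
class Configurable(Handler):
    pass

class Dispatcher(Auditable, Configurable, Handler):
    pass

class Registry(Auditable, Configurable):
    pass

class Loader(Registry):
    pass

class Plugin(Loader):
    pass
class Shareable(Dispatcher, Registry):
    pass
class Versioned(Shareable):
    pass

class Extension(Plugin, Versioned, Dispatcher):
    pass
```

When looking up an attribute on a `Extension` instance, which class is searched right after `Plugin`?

Loader

L[Extension] = Extension + merge(L[Plugin], L[Versioned], L[Dispatcher], [Plugin Versioned Dispatcher])
  take Plugin:  [Plugin Loader Registry Auditable Configurable Handler object] + [Versioned Shareable Dispatcher Registry Auditable Configurable Handler object] + [Dispatcher Auditable Configurable Handler object] + [Plugin Versioned Dispatcher]
  take Loader:  [Loader Registry Auditable Configurable Handler object] + [Versioned Shareable Dispatcher Registry Auditable Configurable Handler object] + [Dispatcher Auditable Configurable Handler object] + [Versioned Dispatcher]
  take Versioned:  [Registry Auditable Configurable Handler object] + [Versioned Shareable Dispatcher Registry Auditable Configurable Handler object] + [Dispatcher Auditable Configurable Handler object] + [Versioned Dispatcher]
  take Shareable:  [Registry Auditable Configurable Handler object] + [Shareable Dispatcher Registry Auditable Configurable Handler object] + [Dispatcher Auditable Configurable Handler object] + [Dispatcher]
  take Dispatcher:  [Registry Auditable Configurable Handler object] + [Dispatcher Registry Auditable Configurable Handler object] + [Dispatcher Auditable Configurable Handler object] + [Dispatcher]
  take Registry:  [Registry Auditable Configurable Handler object] + [Registry Auditable Configurable Handler object] + [Auditable Configurable Handler object]
  take Auditable:  [Auditable Configurable Handler object] + [Auditable Configurable Handler object] + [Auditable Configurable Handler object]
  take Configurable:  [Configurable Handler object] + [Configurable Handler object] + [Configurable Handler object]
  take Handler:  [Handler object] + [Handler object] + [Handler object]
  take object:  [object] + [object] + [object]
MRO: Extension Plugin Loader Versioned Shareable Dispatcher Registry Auditable Configurable Handler object
Plugin is at position 1; next is Loader.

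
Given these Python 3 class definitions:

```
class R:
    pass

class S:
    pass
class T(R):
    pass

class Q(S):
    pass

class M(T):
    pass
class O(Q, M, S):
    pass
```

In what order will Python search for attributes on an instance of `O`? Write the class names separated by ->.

L[O] = O + merge(L[Q], L[M], L[S], [Q M S])
  take Q:  [Q S object] + [M T R object] + [S object] + [Q M S]
  take M:  [S object] + [M T R object] + [S object] + [M S]
  take S:  [S object] + [T R object] + [S object] + [S]
  take T:  [object] + [T R object] + [object]
  take R:  [object] + [R object] + [object]
  take object:  [object] + [object] + [object]

O -> Q -> M -> S -> T -> R -> object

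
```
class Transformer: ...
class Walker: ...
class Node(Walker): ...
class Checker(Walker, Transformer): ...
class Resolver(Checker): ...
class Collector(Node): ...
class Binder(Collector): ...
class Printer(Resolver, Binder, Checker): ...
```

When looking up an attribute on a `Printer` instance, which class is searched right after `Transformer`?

L[Printer] = Printer + merge(L[Resolver], L[Binder], L[Checker], [Resolver Binder Checker])
  take Resolver:  [Resolver Checker Walker Transformer object] + [Binder Collector Node Walker object] + [Checker Walker Transformer object] + [Resolver Binder Checker]
  take Binder:  [Checker Walker Transformer object] + [Binder Collector Node Walker object] + [Checker Walker Transformer object] + [Binder Checker]
  take Checker:  [Checker Walker Transformer object] + [Collector Node Walker object] + [Checker Walker Transformer object] + [Checker]
  take Collector:  [Walker Transformer object] + [Collector Node Walker object] + [Walker Transformer object]
  take Node:  [Walker Transformer object] + [Node Walker object] + [Walker Transformer object]
  take Walker:  [Walker Transformer object] + [Walker object] + [Walker Transformer object]
  take Transformer:  [Transformer object] + [object] + [Transformer object]
  take object:  [object] + [object] + [object]
MRO: Printer Resolver Binder Checker Collector Node Walker Transformer object
Transformer is at position 7; next is object.

object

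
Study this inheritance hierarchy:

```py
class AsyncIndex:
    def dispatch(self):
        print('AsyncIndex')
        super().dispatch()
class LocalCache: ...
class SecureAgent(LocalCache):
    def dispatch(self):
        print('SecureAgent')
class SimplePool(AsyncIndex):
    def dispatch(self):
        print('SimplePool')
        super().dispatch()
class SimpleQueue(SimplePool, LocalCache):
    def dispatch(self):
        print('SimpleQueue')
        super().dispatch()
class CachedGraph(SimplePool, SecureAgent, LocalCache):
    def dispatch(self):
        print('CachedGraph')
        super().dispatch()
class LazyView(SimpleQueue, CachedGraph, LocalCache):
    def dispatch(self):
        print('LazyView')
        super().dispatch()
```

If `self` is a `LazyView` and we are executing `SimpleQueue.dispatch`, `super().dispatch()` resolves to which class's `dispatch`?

L[LazyView] = LazyView + merge(L[SimpleQueue], L[CachedGraph], L[LocalCache], [SimpleQueue CachedGraph LocalCache])
  take SimpleQueue:  [SimpleQueue SimplePool AsyncIndex LocalCache object] + [CachedGraph SimplePool AsyncIndex SecureAgent LocalCache object] + [LocalCache object] + [SimpleQueue CachedGraph LocalCache]
  take CachedGraph:  [SimplePool AsyncIndex LocalCache object] + [CachedGraph SimplePool AsyncIndex SecureAgent LocalCache object] + [LocalCache object] + [CachedGraph LocalCache]
  take SimplePool:  [SimplePool AsyncIndex LocalCache object] + [SimplePool AsyncIndex SecureAgent LocalCache object] + [LocalCache object] + [LocalCache]
  take AsyncIndex:  [AsyncIndex LocalCache object] + [AsyncIndex SecureAgent LocalCache object] + [LocalCache object] + [LocalCache]
  take SecureAgent:  [LocalCache object] + [SecureAgent LocalCache object] + [LocalCache object] + [LocalCache]
  take LocalCache:  [LocalCache object] + [LocalCache object] + [LocalCache object] + [LocalCache]
  take object:  [object] + [object] + [object]
MRO: LazyView SimpleQueue CachedGraph SimplePool AsyncIndex SecureAgent LocalCache object
super() in SimpleQueue.dispatch on a LazyView instance goes to the class after SimpleQueue in LazyView's MRO: CachedGraph.

CachedGraph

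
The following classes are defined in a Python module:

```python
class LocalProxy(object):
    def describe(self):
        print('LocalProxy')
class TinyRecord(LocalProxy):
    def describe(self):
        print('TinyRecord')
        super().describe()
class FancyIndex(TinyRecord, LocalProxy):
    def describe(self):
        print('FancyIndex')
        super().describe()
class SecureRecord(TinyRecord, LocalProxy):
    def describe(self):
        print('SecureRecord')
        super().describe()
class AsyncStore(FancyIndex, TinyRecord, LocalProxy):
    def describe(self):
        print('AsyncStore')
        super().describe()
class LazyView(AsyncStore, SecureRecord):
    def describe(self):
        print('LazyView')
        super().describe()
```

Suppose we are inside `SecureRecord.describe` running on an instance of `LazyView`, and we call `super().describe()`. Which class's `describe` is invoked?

TinyRecord

L[LazyView] = LazyView + merge(L[AsyncStore], L[SecureRecord], [AsyncStore SecureRecord])
  take AsyncStore:  [AsyncStore FancyIndex TinyRecord LocalProxy object] + [SecureRecord TinyRecord LocalProxy object] + [AsyncStore SecureRecord]
  take FancyIndex:  [FancyIndex TinyRecord LocalProxy object] + [SecureRecord TinyRecord LocalProxy object] + [SecureRecord]
  take SecureRecord:  [TinyRecord LocalProxy object] + [SecureRecord TinyRecord LocalProxy object] + [SecureRecord]
  take TinyRecord:  [TinyRecord LocalProxy object] + [TinyRecord LocalProxy object]
  take LocalProxy:  [LocalProxy object] + [LocalProxy object]
  take object:  [object] + [object]
MRO: LazyView AsyncStore FancyIndex SecureRecord TinyRecord LocalProxy object
super() in SecureRecord.describe on a LazyView instance goes to the class after SecureRecord in LazyView's MRO: TinyRecord.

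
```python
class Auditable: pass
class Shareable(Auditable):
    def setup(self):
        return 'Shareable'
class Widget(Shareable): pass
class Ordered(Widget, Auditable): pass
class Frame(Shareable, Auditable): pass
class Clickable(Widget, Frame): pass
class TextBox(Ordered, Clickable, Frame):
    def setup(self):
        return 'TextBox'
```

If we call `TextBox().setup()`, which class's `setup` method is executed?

TextBox

L[TextBox] = TextBox + merge(L[Ordered], L[Clickable], L[Frame], [Ordered Clickable Frame])
  take Ordered:  [Ordered Widget Shareable Auditable object] + [Clickable Widget Frame Shareable Auditable object] + [Frame Shareable Auditable object] + [Ordered Clickable Frame]
  take Clickable:  [Widget Shareable Auditable object] + [Clickable Widget Frame Shareable Auditable object] + [Frame Shareable Auditable object] + [Clickable Frame]
  take Widget:  [Widget Shareable Auditable object] + [Widget Frame Shareable Auditable object] + [Frame Shareable Auditable object] + [Frame]
  take Frame:  [Shareable Auditable object] + [Frame Shareable Auditable object] + [Frame Shareable Auditable object] + [Frame]
  take Shareable:  [Shareable Auditable object] + [Shareable Auditable object] + [Shareable Auditable object]
  take Auditable:  [Auditable object] + [Auditable object] + [Auditable object]
  take object:  [object] + [object] + [object]
MRO: TextBox Ordered Clickable Widget Frame Shareable Auditable object
setup is defined in: Shareable, TextBox. First along the MRO is TextBox.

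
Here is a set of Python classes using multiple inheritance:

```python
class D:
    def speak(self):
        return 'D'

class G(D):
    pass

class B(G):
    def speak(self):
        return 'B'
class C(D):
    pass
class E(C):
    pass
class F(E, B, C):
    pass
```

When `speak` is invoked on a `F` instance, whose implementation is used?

B

L[F] = F + merge(L[E], L[B], L[C], [E B C])
  take E:  [E C D object] + [B G D object] + [C D object] + [E B C]
  take B:  [C D object] + [B G D object] + [C D object] + [B C]
  take C:  [C D object] + [G D object] + [C D object] + [C]
  take G:  [D object] + [G D object] + [D object]
  take D:  [D object] + [D object] + [D object]
  take object:  [object] + [object] + [object]
MRO: F E B C G D object
speak is defined in: B, D. First along the MRO is B.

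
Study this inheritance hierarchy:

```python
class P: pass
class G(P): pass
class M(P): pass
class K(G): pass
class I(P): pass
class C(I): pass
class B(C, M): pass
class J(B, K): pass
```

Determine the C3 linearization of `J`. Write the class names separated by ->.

J -> B -> C -> I -> M -> K -> G -> P -> object

L[J] = J + merge(L[B], L[K], [B K])
  take B:  [B C I M P object] + [K G P object] + [B K]
  take C:  [C I M P object] + [K G P object] + [K]
  take I:  [I M P object] + [K G P object] + [K]
  take M:  [M P object] + [K G P object] + [K]
  take K:  [P object] + [K G P object] + [K]
  take G:  [P object] + [G P object]
  take P:  [P object] + [P object]
  take object:  [object] + [object]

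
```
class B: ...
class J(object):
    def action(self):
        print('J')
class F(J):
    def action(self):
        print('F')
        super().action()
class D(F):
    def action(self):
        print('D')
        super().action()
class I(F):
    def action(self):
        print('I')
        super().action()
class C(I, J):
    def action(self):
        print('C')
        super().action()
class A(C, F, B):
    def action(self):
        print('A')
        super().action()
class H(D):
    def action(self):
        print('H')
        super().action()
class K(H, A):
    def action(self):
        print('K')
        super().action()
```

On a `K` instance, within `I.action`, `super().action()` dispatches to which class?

L[K] = K + merge(L[H], L[A], [H A])
  take H:  [H D F J object] + [A C I F J B object] + [H A]
  take D:  [D F J object] + [A C I F J B object] + [A]
  take A:  [F J object] + [A C I F J B object] + [A]
  take C:  [F J object] + [C I F J B object]
  take I:  [F J object] + [I F J B object]
  take F:  [F J object] + [F J B object]
  take J:  [J object] + [J B object]
  take B:  [object] + [B object]
  take object:  [object] + [object]
MRO: K H D A C I F J B object
super() in I.action on a K instance goes to the class after I in K's MRO: F.

F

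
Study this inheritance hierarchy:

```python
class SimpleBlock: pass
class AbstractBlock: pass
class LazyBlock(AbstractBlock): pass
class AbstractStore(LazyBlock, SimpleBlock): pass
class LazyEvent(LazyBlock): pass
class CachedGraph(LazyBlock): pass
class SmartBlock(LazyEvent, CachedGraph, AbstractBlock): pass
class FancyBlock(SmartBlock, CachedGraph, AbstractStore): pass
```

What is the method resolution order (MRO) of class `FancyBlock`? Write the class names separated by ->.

L[FancyBlock] = FancyBlock + merge(L[SmartBlock], L[CachedGraph], L[AbstractStore], [SmartBlock CachedGraph AbstractStore])
  take SmartBlock:  [SmartBlock LazyEvent CachedGraph LazyBlock AbstractBlock object] + [CachedGraph LazyBlock AbstractBlock object] + [AbstractStore LazyBlock AbstractBlock SimpleBlock object] + [SmartBlock CachedGraph AbstractStore]
  take LazyEvent:  [LazyEvent CachedGraph LazyBlock AbstractBlock object] + [CachedGraph LazyBlock AbstractBlock object] + [AbstractStore LazyBlock AbstractBlock SimpleBlock object] + [CachedGraph AbstractStore]
  take CachedGraph:  [CachedGraph LazyBlock AbstractBlock object] + [CachedGraph LazyBlock AbstractBlock object] + [AbstractStore LazyBlock AbstractBlock SimpleBlock object] + [CachedGraph AbstractStore]
  take AbstractStore:  [LazyBlock AbstractBlock object] + [LazyBlock AbstractBlock object] + [AbstractStore LazyBlock AbstractBlock SimpleBlock object] + [AbstractStore]
  take LazyBlock:  [LazyBlock AbstractBlock object] + [LazyBlock AbstractBlock object] + [LazyBlock AbstractBlock SimpleBlock object]
  take AbstractBlock:  [AbstractBlock object] + [AbstractBlock object] + [AbstractBlock SimpleBlock object]
  take SimpleBlock:  [object] + [object] + [SimpleBlock object]
  take object:  [object] + [object] + [object]

FancyBlock -> SmartBlock -> LazyEvent -> CachedGraph -> AbstractStore -> LazyBlock -> AbstractBlock -> SimpleBlock -> object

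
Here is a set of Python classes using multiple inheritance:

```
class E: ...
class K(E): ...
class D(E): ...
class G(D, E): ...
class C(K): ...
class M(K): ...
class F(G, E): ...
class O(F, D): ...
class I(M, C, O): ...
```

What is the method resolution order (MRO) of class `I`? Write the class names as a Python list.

[I, M, C, K, O, F, G, D, E, object]

L[I] = I + merge(L[M], L[C], L[O], [M C O])
  take M:  [M K E object] + [C K E object] + [O F G D E object] + [M C O]
  take C:  [K E object] + [C K E object] + [O F G D E object] + [C O]
  take K:  [K E object] + [K E object] + [O F G D E object] + [O]
  take O:  [E object] + [E object] + [O F G D E object] + [O]
  take F:  [E object] + [E object] + [F G D E object]
  take G:  [E object] + [E object] + [G D E object]
  take D:  [E object] + [E object] + [D E object]
  take E:  [E object] + [E object] + [E object]
  take object:  [object] + [object] + [object]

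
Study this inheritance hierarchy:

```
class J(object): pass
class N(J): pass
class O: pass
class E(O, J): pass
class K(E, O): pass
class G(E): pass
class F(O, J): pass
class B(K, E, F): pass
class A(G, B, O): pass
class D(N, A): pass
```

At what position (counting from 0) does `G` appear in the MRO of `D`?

3

L[D] = D + merge(L[N], L[A], [N A])
  take N:  [N J object] + [A G B K E F O J object] + [N A]
  take A:  [J object] + [A G B K E F O J object] + [A]
  take G:  [J object] + [G B K E F O J object]
  take B:  [J object] + [B K E F O J object]
  take K:  [J object] + [K E F O J object]
  take E:  [J object] + [E F O J object]
  take F:  [J object] + [F O J object]
  take O:  [J object] + [O J object]
  take J:  [J object] + [J object]
  take object:  [object] + [object]
MRO: D N A G B K E F O J object
G sits at index 3.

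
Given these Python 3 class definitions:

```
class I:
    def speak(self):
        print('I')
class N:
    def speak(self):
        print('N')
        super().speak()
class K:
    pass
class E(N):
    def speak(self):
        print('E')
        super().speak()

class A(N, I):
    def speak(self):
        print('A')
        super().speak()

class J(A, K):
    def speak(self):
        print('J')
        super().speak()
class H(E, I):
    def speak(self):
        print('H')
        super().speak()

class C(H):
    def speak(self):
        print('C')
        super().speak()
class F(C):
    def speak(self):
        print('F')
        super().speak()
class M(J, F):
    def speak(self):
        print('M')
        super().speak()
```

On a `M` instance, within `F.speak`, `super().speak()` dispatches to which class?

C

L[M] = M + merge(L[J], L[F], [J F])
  take J:  [J A N I K object] + [F C H E N I object] + [J F]
  take A:  [A N I K object] + [F C H E N I object] + [F]
  take F:  [N I K object] + [F C H E N I object] + [F]
  take C:  [N I K object] + [C H E N I object]
  take H:  [N I K object] + [H E N I object]
  take E:  [N I K object] + [E N I object]
  take N:  [N I K object] + [N I object]
  take I:  [I K object] + [I object]
  take K:  [K object] + [object]
  take object:  [object] + [object]
MRO: M J A F C H E N I K object
super() in F.speak on a M instance goes to the class after F in M's MRO: C.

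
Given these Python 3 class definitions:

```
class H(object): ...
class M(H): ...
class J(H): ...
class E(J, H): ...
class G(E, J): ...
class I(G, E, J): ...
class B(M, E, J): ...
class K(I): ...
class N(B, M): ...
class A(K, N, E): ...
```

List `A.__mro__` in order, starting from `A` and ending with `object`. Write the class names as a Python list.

L[A] = A + merge(L[K], L[N], L[E], [K N E])
  take K:  [K I G E J H object] + [N B M E J H object] + [E J H object] + [K N E]
  take I:  [I G E J H object] + [N B M E J H object] + [E J H object] + [N E]
  take G:  [G E J H object] + [N B M E J H object] + [E J H object] + [N E]
  take N:  [E J H object] + [N B M E J H object] + [E J H object] + [N E]
  take B:  [E J H object] + [B M E J H object] + [E J H object] + [E]
  take M:  [E J H object] + [M E J H object] + [E J H object] + [E]
  take E:  [E J H object] + [E J H object] + [E J H object] + [E]
  take J:  [J H object] + [J H object] + [J H object]
  take H:  [H object] + [H object] + [H object]
  take object:  [object] + [object] + [object]

[A, K, I, G, N, B, M, E, J, H, object]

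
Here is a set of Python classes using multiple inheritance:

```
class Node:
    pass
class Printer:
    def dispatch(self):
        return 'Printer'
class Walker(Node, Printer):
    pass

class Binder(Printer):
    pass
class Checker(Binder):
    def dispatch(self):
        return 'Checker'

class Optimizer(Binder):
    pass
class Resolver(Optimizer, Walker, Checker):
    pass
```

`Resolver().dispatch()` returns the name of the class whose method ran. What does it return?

L[Resolver] = Resolver + merge(L[Optimizer], L[Walker], L[Checker], [Optimizer Walker Checker])
  take Optimizer:  [Optimizer Binder Printer object] + [Walker Node Printer object] + [Checker Binder Printer object] + [Optimizer Walker Checker]
  take Walker:  [Binder Printer object] + [Walker Node Printer object] + [Checker Binder Printer object] + [Walker Checker]
  take Node:  [Binder Printer object] + [Node Printer object] + [Checker Binder Printer object] + [Checker]
  take Checker:  [Binder Printer object] + [Printer object] + [Checker Binder Printer object] + [Checker]
  take Binder:  [Binder Printer object] + [Printer object] + [Binder Printer object]
  take Printer:  [Printer object] + [Printer object] + [Printer object]
  take object:  [object] + [object] + [object]
MRO: Resolver Optimizer Walker Node Checker Binder Printer object
dispatch is defined in: Checker, Printer. First along the MRO is Checker.

Checker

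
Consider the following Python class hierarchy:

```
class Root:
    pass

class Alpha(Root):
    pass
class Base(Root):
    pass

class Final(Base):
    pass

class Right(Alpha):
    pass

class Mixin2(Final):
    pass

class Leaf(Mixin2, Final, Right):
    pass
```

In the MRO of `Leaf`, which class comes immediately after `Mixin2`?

Final

L[Leaf] = Leaf + merge(L[Mixin2], L[Final], L[Right], [Mixin2 Final Right])
  take Mixin2:  [Mixin2 Final Base Root object] + [Final Base Root object] + [Right Alpha Root object] + [Mixin2 Final Right]
  take Final:  [Final Base Root object] + [Final Base Root object] + [Right Alpha Root object] + [Final Right]
  take Base:  [Base Root object] + [Base Root object] + [Right Alpha Root object] + [Right]
  take Right:  [Root object] + [Root object] + [Right Alpha Root object] + [Right]
  take Alpha:  [Root object] + [Root object] + [Alpha Root object]
  take Root:  [Root object] + [Root object] + [Root object]
  take object:  [object] + [object] + [object]
MRO: Leaf Mixin2 Final Base Right Alpha Root object
Mixin2 is at position 1; next is Final.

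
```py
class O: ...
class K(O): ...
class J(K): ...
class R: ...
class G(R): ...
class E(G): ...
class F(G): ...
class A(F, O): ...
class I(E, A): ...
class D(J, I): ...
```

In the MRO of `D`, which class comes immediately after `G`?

L[D] = D + merge(L[J], L[I], [J I])
  take J:  [J K O object] + [I E A F G R O object] + [J I]
  take K:  [K O object] + [I E A F G R O object] + [I]
  take I:  [O object] + [I E A F G R O object] + [I]
  take E:  [O object] + [E A F G R O object]
  take A:  [O object] + [A F G R O object]
  take F:  [O object] + [F G R O object]
  take G:  [O object] + [G R O object]
  take R:  [O object] + [R O object]
  take O:  [O object] + [O object]
  take object:  [object] + [object]
MRO: D J K I E A F G R O object
G is at position 7; next is R.

R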